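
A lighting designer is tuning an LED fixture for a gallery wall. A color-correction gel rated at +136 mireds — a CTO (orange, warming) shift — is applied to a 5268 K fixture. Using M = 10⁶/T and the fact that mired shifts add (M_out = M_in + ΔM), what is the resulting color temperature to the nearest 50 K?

3050 K

M_in = 10⁶/5268 = 189.83 mireds.
M_out = 189.83 + (+136) = 325.83 mireds.
T_out = 10⁶/325.83 = 3069.1 K → 3050 K.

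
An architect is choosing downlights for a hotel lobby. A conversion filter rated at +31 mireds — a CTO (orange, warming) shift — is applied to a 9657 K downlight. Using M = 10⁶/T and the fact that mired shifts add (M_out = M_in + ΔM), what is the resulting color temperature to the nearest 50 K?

7450 K

M_in = 10⁶/9657 = 103.55 mireds.
M_out = 103.55 + (+31) = 134.55 mireds.
T_out = 10⁶/134.55 = 7432.1 K → 7450 K.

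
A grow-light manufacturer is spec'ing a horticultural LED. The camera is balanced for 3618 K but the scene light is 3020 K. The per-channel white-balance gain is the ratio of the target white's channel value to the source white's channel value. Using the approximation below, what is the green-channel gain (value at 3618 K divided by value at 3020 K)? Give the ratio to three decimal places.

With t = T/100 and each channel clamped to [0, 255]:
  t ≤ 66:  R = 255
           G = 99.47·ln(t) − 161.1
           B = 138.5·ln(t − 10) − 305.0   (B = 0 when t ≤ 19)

At 3020 K (t = 30.2):
  G = 99.47·ln 30.2 − 161.1 = 99.47·3.4078 − 161.1 = 177.878.
At 3618 K (t = 36.18):
  G = 99.47·ln 36.18 − 161.1 = 99.47·3.5885 − 161.1 = 195.849.
Gain = 195.849 / 177.878 = 1.1010 → 1.101.

1.101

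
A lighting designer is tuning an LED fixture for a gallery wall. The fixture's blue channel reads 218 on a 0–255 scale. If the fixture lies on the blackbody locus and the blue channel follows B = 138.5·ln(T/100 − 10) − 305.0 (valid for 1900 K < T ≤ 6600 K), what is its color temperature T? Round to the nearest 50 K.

5350 K

ln(t − 10) = (218 + 305.0) / 138.5 = 3.7762.
t − 10 = e^3.7762 = 43.649, so t = 53.649.
T = 100·t = 5365 K → 5350 K to the nearest 50 K.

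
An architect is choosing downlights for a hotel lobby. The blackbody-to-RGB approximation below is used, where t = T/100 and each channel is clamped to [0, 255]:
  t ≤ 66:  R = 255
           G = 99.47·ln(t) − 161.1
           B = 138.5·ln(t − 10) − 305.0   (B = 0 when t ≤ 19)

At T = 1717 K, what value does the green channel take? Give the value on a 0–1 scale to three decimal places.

0.477

t = 1717/100 = 17.17; the t ≤ 66 branch applies.
G = 99.47·ln 17.17 − 161.1 = 99.47·2.8432 − 161.1 = 121.709.
On a 0–1 scale: 121.709/255 = 0.4773 → 0.477.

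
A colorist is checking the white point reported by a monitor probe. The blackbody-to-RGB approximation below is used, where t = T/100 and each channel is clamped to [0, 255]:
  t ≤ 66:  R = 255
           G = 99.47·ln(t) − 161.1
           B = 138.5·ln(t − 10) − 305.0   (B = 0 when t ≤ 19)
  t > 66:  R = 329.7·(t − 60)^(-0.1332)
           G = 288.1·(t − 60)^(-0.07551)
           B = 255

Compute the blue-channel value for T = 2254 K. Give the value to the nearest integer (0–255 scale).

t = 2254/100 = 22.54; the t ≤ 66 branch applies.
B = 138.5·ln(22.54 − 10) − 305.0 = 138.5·ln 12.54 − 305.0 = 138.5·2.5289 − 305.0 = 45.256.
Rounded: 45.

45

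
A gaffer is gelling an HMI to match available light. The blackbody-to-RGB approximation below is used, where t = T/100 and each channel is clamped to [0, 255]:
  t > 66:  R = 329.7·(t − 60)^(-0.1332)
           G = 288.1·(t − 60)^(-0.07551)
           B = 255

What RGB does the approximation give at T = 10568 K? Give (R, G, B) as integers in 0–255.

(198, 216, 255)

t = 10568/100 = 105.68; the t > 66 branch applies.
R = 329.7·(105.68 − 60)^(-0.1332) = 329.7·45.68^(-0.1332) = 329.7·0.60107 = 198.173.
G = 288.1·(105.68 − 60)^(-0.07551) = 288.1·45.68^(-0.07551) = 288.1·0.74933 = 215.882.
B = 255 by definition for t > 66.
Rounded: (198, 216, 255).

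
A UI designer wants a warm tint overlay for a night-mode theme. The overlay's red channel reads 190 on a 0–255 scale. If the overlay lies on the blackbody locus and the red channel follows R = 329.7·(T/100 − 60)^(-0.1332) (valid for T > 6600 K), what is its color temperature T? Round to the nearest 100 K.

(t − 60)^(-0.1332) = 190/329.7 = 0.57628.
t − 60 = 0.57628^(1/-0.1332) = 0.57628^(-7.508) = 62.667, so t = 122.667.
T = 100·t = 12267 K → 12300 K to the nearest 100 K.

12300 K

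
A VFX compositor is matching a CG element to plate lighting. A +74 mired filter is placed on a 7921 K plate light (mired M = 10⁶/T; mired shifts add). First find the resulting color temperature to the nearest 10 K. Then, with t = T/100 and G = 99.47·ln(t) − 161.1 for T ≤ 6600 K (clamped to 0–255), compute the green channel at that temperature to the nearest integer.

228

M_in = 10⁶/7921 = 126.25; M_out = 126.25 + (+74) = 200.25.
T_out = 10⁶/200.25 = 4993.8 K → 4990 K; t = 49.9.
G = 99.47·ln 49.9 − 161.1 = 99.47·3.9100 − 161.1 = 227.830.
Rounded: 228.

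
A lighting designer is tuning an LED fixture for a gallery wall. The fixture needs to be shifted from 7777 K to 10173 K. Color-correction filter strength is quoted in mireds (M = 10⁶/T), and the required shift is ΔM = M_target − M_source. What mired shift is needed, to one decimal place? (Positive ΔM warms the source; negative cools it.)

M_source = 10⁶/7777 = 128.584; M_target = 10⁶/10173 = 98.299.
ΔM = 98.299 − 128.584 = -30.285 → -30.3 mireds, a cooling shift.

-30.3 mireds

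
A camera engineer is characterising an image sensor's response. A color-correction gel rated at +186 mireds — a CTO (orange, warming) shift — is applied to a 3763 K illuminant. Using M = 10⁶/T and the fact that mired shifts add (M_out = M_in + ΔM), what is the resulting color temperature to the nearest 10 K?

M_in = 10⁶/3763 = 265.75 mireds.
M_out = 265.75 + (+186) = 451.75 mireds.
T_out = 10⁶/451.75 = 2213.6 K → 2210 K.

2210 K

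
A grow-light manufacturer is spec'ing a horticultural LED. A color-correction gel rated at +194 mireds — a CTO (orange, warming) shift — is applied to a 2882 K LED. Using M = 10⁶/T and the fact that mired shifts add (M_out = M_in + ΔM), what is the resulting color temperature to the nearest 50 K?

M_in = 10⁶/2882 = 346.98 mireds.
M_out = 346.98 + (+194) = 540.98 mireds.
T_out = 10⁶/540.98 = 1848.5 K → 1850 K.

1850 K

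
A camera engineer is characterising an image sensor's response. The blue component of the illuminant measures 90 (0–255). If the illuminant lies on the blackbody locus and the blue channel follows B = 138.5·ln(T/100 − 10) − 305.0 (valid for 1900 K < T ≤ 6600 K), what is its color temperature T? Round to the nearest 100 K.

2700 K

ln(t − 10) = (90 + 305.0) / 138.5 = 2.8520.
t − 10 = e^2.8520 = 17.322, so t = 27.322.
T = 100·t = 2732 K → 2700 K to the nearest 100 K.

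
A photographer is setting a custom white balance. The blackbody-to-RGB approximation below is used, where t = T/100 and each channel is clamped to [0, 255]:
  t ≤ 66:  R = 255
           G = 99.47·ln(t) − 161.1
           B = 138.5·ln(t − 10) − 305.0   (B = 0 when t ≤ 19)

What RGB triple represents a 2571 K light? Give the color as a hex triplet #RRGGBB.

#FFA24C

t = 2571/100 = 25.71; the t ≤ 66 branch applies.
R = 255 by definition for t ≤ 66.
G = 99.47·ln 25.71 − 161.1 = 99.47·3.2469 − 161.1 = 161.867.
B = 138.5·ln(25.71 − 10) − 305.0 = 138.5·ln 15.71 − 305.0 = 138.5·2.7543 − 305.0 = 76.470.
Rounded: (255, 162, 76).
In hex: #FFA24C.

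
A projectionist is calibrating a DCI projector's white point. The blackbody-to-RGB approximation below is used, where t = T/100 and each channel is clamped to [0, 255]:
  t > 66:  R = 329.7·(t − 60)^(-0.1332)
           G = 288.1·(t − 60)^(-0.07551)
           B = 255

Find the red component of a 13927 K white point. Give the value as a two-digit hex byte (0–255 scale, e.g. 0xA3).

0xB8

t = 13927/100 = 139.27; the t > 66 branch applies.
R = 329.7·(139.27 − 60)^(-0.1332) = 329.7·79.27^(-0.1332) = 329.7·0.55852 = 184.144.
Rounded: 184; in hex, 0xB8.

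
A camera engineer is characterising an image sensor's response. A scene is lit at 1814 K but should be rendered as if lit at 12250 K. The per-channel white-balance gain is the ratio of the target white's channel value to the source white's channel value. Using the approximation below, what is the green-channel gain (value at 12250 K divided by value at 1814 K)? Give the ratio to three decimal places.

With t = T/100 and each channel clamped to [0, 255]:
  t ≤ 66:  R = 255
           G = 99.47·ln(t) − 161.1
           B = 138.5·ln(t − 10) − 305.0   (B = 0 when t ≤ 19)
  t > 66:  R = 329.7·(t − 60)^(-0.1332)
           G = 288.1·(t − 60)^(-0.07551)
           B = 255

At 1814 K (t = 18.14):
  G = 99.47·ln 18.14 − 161.1 = 99.47·2.8981 − 161.1 = 127.176.
At 12250 K (t = 122.5):
  G = 288.1·(122.5 − 60)^(-0.07551) = 288.1·62.5^(-0.07551) = 288.1·0.73180 = 210.832.
Gain = 210.832 / 127.176 = 1.6578 → 1.658.

1.658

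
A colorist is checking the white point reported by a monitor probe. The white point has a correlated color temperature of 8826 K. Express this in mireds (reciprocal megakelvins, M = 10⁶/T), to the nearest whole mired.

113 mireds

M = 10⁶ / 8826 = 113.302 → 113 mireds.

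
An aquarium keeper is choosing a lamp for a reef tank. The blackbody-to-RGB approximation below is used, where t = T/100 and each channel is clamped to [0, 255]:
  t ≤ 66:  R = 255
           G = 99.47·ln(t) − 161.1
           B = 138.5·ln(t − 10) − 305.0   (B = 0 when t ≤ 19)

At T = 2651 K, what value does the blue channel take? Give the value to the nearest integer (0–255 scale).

t = 2651/100 = 26.51; the t ≤ 66 branch applies.
B = 138.5·ln(26.51 − 10) − 305.0 = 138.5·ln 16.51 − 305.0 = 138.5·2.8040 − 305.0 = 83.349.
Rounded: 83.

83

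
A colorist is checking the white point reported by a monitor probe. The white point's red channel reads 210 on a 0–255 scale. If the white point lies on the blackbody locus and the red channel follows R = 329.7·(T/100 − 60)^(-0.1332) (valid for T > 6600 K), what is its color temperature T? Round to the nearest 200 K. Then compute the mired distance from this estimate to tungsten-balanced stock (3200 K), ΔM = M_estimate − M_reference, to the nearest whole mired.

(t − 60)^(-0.1332) = 210/329.7 = 0.63694.
t − 60 = 0.63694^(1/-0.1332) = 0.63694^(-7.508) = 29.561, so t = 89.561.
T = 100·t = 8956 K → 9000 K to the nearest 200 K.
M_estimate = 10⁶/9000 = 111.11; M_reference = 10⁶/3200 = 312.50.
ΔM = 111.11 − 312.50 = -201.39 → -201 mireds.

-201 mireds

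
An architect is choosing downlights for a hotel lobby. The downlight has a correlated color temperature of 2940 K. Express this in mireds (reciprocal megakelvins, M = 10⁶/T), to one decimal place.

340.1 mireds

M = 10⁶ / 2940 = 340.136 → 340.1 mireds.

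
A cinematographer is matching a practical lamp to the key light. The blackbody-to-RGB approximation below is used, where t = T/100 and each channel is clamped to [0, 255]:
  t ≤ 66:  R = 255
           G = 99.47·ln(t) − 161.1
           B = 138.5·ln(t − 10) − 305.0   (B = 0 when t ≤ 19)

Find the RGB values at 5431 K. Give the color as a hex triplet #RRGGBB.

t = 5431/100 = 54.31; the t ≤ 66 branch applies.
R = 255 by definition for t ≤ 66.
G = 99.47·ln 54.31 − 161.1 = 99.47·3.9947 − 161.1 = 236.254.
B = 138.5·ln(54.31 − 10) − 305.0 = 138.5·ln 44.31 − 305.0 = 138.5·3.7912 − 305.0 = 220.083.
Rounded: (255, 236, 220).
In hex: #FFECDC.

#FFECDC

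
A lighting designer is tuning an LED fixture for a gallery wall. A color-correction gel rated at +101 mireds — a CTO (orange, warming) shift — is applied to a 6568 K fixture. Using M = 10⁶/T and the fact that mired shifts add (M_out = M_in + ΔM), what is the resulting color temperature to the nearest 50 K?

3950 K

M_in = 10⁶/6568 = 152.25 mireds.
M_out = 152.25 + (+101) = 253.25 mireds.
T_out = 10⁶/253.25 = 3948.6 K → 3950 K.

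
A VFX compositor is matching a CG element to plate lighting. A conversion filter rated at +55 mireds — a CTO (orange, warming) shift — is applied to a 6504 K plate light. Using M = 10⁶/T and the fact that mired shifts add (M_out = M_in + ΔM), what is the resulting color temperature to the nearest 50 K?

M_in = 10⁶/6504 = 153.75 mireds.
M_out = 153.75 + (+55) = 208.75 mireds.
T_out = 10⁶/208.75 = 4790.4 K → 4800 K.

4800 K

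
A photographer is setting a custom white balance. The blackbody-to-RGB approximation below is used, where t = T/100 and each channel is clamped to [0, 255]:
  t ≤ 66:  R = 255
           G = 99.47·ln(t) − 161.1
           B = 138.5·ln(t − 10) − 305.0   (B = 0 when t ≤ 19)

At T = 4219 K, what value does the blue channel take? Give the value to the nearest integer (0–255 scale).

176

t = 4219/100 = 42.19; the t ≤ 66 branch applies.
B = 138.5·ln(42.19 − 10) − 305.0 = 138.5·ln 32.19 − 305.0 = 138.5·3.4717 − 305.0 = 175.824.
Rounded: 176.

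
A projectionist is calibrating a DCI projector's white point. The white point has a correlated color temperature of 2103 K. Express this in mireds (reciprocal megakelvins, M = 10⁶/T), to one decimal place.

M = 10⁶ / 2103 = 475.511 → 475.5 mireds.

475.5 mireds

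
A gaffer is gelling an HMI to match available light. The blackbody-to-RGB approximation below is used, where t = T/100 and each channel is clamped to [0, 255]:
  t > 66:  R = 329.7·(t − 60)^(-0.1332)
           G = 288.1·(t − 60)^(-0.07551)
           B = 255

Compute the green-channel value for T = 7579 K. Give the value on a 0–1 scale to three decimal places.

0.917

t = 7579/100 = 75.79; the t > 66 branch applies.
G = 288.1·(75.79 − 60)^(-0.07551) = 288.1·15.79^(-0.07551) = 288.1·0.81191 = 233.912.
On a 0–1 scale: 233.912/255 = 0.9173 → 0.917.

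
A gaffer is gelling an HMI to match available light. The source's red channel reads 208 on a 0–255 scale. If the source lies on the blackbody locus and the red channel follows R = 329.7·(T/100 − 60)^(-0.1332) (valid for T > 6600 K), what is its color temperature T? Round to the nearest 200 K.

9200 K

(t − 60)^(-0.1332) = 208/329.7 = 0.63088.
t − 60 = 0.63088^(1/-0.1332) = 0.63088^(-7.508) = 31.763, so t = 91.763.
T = 100·t = 9176 K → 9200 K to the nearest 200 K.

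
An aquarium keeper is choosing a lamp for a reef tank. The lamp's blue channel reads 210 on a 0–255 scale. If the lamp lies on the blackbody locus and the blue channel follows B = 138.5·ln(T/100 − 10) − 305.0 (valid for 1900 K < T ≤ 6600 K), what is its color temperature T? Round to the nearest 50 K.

5100 K

ln(t − 10) = (210 + 305.0) / 138.5 = 3.7184.
t − 10 = e^3.7184 = 41.199, so t = 51.199.
T = 100·t = 5120 K → 5100 K to the nearest 50 K.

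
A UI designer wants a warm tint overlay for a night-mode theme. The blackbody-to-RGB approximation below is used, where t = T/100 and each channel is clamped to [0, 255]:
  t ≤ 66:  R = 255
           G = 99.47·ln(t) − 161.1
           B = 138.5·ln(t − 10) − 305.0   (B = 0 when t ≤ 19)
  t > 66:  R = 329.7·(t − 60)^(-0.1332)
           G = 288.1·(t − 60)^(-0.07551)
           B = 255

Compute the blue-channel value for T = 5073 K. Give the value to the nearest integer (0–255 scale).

208

t = 5073/100 = 50.73; the t ≤ 66 branch applies.
B = 138.5·ln(50.73 − 10) − 305.0 = 138.5·ln 40.73 − 305.0 = 138.5·3.7070 − 305.0 = 208.415.
Rounded: 208.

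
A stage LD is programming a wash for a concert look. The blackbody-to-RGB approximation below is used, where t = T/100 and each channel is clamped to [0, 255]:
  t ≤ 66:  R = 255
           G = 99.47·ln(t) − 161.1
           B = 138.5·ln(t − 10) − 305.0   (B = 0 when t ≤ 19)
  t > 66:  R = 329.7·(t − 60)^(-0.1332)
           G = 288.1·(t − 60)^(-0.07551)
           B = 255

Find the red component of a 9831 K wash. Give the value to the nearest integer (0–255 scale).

t = 9831/100 = 98.31; the t > 66 branch applies.
R = 329.7·(98.31 − 60)^(-0.1332) = 329.7·38.31^(-0.1332) = 329.7·0.61532 = 202.872.
Rounded: 203.

203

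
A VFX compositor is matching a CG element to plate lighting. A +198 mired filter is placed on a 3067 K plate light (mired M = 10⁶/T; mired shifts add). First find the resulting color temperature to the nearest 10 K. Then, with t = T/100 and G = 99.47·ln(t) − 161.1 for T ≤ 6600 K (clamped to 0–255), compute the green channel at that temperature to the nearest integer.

M_in = 10⁶/3067 = 326.05; M_out = 326.05 + (+198) = 524.05.
T_out = 10⁶/524.05 = 1908.2 K → 1910 K; t = 19.1.
G = 99.47·ln 19.1 − 161.1 = 99.47·2.9497 − 161.1 = 132.305.
Rounded: 132.

132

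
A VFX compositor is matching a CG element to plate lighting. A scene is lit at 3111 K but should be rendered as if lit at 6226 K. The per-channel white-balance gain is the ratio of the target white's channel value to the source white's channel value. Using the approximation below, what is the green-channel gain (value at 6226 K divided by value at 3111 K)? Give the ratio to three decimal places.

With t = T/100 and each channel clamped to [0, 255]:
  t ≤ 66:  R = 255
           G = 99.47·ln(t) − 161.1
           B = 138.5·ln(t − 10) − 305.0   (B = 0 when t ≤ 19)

At 3111 K (t = 31.11):
  G = 99.47·ln 31.11 − 161.1 = 99.47·3.4375 − 161.1 = 180.831.
At 6226 K (t = 62.26):
  G = 99.47·ln 62.26 − 161.1 = 99.47·4.1313 − 161.1 = 249.842.
Gain = 249.842 / 180.831 = 1.3816 → 1.382.

1.382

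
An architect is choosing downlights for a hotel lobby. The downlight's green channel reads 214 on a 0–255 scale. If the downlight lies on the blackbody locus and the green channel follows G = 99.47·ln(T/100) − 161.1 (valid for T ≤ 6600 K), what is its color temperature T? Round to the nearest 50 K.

4350 K

ln t = (214 + 161.1) / 99.47 = 3.7710.
t = e^3.7710 = 43.423.
T = 100·t = 4342 K → 4350 K to the nearest 50 K.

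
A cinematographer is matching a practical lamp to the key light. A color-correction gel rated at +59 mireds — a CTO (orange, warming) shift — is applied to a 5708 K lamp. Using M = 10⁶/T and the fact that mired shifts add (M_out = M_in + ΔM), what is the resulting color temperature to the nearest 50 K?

4250 K

M_in = 10⁶/5708 = 175.19 mireds.
M_out = 175.19 + (+59) = 234.19 mireds.
T_out = 10⁶/234.19 = 4270.0 K → 4250 K.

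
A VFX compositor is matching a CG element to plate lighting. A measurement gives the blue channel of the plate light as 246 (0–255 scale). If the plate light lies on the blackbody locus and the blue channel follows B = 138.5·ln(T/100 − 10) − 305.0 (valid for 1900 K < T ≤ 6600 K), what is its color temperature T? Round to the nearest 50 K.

ln(t − 10) = (246 + 305.0) / 138.5 = 3.9783.
t − 10 = e^3.9783 = 53.428, so t = 63.428.
T = 100·t = 6343 K → 6350 K to the nearest 50 K.

6350 K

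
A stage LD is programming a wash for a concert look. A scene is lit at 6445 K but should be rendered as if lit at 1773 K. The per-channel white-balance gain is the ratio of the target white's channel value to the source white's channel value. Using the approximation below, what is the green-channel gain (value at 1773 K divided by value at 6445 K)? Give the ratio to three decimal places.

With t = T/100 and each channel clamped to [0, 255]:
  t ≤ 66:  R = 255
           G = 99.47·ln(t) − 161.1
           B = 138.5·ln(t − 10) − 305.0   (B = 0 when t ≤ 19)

0.493

At 6445 K (t = 64.45):
  G = 99.47·ln 64.45 − 161.1 = 99.47·4.1659 − 161.1 = 253.281.
At 1773 K (t = 17.73):
  G = 99.47·ln 17.73 − 161.1 = 99.47·2.8753 − 161.1 = 124.902.
Gain = 124.902 / 253.281 = 0.4931 → 0.493.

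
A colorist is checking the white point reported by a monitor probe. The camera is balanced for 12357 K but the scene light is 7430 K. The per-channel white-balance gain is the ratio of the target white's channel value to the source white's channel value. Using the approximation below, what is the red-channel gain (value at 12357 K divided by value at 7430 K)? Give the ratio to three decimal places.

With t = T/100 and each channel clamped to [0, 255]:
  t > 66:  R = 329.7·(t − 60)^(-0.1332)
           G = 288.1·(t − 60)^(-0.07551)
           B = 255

0.820

At 7430 K (t = 74.3):
  R = 329.7·(74.3 − 60)^(-0.1332) = 329.7·14.3^(-0.1332) = 329.7·0.70163 = 231.328.
At 12357 K (t = 123.57):
  R = 329.7·(123.57 − 60)^(-0.1332) = 329.7·63.57^(-0.1332) = 329.7·0.57518 = 189.638.
Gain = 189.638 / 231.328 = 0.8198 → 0.820.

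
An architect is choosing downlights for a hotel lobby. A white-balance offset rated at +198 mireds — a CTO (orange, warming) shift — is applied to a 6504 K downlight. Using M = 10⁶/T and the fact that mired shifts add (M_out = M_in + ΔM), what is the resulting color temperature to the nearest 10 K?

2840 K

M_in = 10⁶/6504 = 153.75 mireds.
M_out = 153.75 + (+198) = 351.75 mireds.
T_out = 10⁶/351.75 = 2842.9 K → 2840 K.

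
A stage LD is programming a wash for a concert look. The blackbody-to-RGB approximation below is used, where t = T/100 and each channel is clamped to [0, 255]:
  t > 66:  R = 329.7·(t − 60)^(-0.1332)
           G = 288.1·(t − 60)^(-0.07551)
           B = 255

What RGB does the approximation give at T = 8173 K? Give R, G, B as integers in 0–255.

t = 8173/100 = 81.73; the t > 66 branch applies.
R = 329.7·(81.73 − 60)^(-0.1332) = 329.7·21.73^(-0.1332) = 329.7·0.66360 = 218.788.
G = 288.1·(81.73 − 60)^(-0.07551) = 288.1·21.73^(-0.07551) = 288.1·0.79257 = 228.340.
B = 255 by definition for t > 66.
Rounded: (219, 228, 255).

R=219, G=228, B=255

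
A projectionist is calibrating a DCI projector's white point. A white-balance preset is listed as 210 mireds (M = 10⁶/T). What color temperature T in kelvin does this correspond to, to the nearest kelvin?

4762 K

T = 10⁶ / 210 = 4761.90 K → 4762 K.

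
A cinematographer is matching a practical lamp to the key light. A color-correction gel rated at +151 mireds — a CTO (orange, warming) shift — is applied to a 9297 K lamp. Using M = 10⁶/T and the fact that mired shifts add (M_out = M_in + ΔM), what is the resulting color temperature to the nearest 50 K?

M_in = 10⁶/9297 = 107.56 mireds.
M_out = 107.56 + (+151) = 258.56 mireds.
T_out = 10⁶/258.56 = 3867.6 K → 3850 K.

3850 K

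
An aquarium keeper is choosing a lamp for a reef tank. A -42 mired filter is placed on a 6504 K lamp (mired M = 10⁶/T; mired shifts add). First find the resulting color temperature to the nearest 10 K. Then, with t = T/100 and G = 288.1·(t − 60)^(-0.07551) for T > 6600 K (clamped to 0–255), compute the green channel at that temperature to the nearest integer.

M_in = 10⁶/6504 = 153.75; M_out = 153.75 + (-42) = 111.75.
T_out = 10⁶/111.75 = 8948.4 K → 8950 K; t = 89.5.
G = 288.1·(89.5 − 60)^(-0.07551) = 288.1·29.5^(-0.07551) = 288.1·0.77449 = 223.130.
Rounded: 223.

223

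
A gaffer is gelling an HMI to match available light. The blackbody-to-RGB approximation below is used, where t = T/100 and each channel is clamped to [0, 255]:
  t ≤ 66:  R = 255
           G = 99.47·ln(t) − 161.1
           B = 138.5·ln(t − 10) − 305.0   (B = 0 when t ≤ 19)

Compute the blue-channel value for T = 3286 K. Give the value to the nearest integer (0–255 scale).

128

t = 3286/100 = 32.86; the t ≤ 66 branch applies.
B = 138.5·ln(32.86 − 10) − 305.0 = 138.5·ln 22.86 − 305.0 = 138.5·3.1294 − 305.0 = 128.420.
Rounded: 128.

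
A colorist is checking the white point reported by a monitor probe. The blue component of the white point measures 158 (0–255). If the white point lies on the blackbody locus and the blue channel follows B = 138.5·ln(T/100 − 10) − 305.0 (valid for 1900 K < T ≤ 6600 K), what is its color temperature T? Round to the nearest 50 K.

3850 K

ln(t − 10) = (158 + 305.0) / 138.5 = 3.3430.
t − 10 = e^3.3430 = 28.303, so t = 38.303.
T = 100·t = 3830 K → 3850 K to the nearest 50 K.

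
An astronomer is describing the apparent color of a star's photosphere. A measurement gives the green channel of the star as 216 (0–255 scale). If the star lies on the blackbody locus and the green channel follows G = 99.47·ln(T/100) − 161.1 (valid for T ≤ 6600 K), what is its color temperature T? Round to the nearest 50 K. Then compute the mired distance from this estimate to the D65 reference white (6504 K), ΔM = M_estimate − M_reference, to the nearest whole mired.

ln t = (216 + 161.1) / 99.47 = 3.7911.
t = e^3.7911 = 44.305.
T = 100·t = 4430 K → 4450 K to the nearest 50 K.
M_estimate = 10⁶/4450 = 224.72; M_reference = 10⁶/6504 = 153.75.
ΔM = 224.72 − 153.75 = 70.97 → +71 mireds.

+71 mireds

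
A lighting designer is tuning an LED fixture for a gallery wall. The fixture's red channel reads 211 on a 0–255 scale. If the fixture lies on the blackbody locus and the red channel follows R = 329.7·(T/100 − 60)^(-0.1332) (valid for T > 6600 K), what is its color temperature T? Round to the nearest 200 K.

(t − 60)^(-0.1332) = 211/329.7 = 0.63998.
t − 60 = 0.63998^(1/-0.1332) = 0.63998^(-7.508) = 28.525, so t = 88.525.
T = 100·t = 8853 K → 8800 K to the nearest 200 K.

8800 K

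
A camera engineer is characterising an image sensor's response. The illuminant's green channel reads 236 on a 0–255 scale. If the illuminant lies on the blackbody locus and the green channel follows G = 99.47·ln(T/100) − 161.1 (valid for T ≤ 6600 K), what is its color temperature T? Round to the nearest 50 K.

5400 K

ln t = (236 + 161.1) / 99.47 = 3.9922.
t = e^3.9922 = 54.172.
T = 100·t = 5417 K → 5400 K to the nearest 50 K.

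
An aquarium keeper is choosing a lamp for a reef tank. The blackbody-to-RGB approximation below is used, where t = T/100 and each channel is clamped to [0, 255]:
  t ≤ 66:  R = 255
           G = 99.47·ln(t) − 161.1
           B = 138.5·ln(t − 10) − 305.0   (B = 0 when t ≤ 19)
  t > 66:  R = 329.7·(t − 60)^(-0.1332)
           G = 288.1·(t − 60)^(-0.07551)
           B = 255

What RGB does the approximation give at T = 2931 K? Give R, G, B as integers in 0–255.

t = 2931/100 = 29.31; the t ≤ 66 branch applies.
R = 255 by definition for t ≤ 66.
G = 99.47·ln 29.31 − 161.1 = 99.47·3.3779 − 161.1 = 174.903.
B = 138.5·ln(29.31 − 10) − 305.0 = 138.5·ln 19.31 − 305.0 = 138.5·2.9606 − 305.0 = 105.046.
Rounded: (255, 175, 105).

R=255, G=175, B=105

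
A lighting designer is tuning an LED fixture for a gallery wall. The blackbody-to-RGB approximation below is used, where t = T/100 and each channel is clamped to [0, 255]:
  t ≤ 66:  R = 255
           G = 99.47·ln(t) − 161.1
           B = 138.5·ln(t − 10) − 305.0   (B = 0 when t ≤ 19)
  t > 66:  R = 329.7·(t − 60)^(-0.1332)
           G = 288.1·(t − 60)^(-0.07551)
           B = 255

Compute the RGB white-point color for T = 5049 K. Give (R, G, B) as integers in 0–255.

t = 5049/100 = 50.49; the t ≤ 66 branch applies.
R = 255 by definition for t ≤ 66.
G = 99.47·ln 50.49 − 161.1 = 99.47·3.9218 − 161.1 = 228.999.
B = 138.5·ln(50.49 − 10) − 305.0 = 138.5·ln 40.49 − 305.0 = 138.5·3.7011 − 305.0 = 207.596.
Rounded: (255, 229, 208).

(255, 229, 208)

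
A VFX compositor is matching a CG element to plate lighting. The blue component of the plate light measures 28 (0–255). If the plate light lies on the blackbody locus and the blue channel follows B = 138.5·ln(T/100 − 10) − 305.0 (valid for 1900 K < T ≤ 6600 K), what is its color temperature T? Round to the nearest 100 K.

2100 K

ln(t − 10) = (28 + 305.0) / 138.5 = 2.4043.
t − 10 = e^2.4043 = 11.071, so t = 21.071.
T = 100·t = 2107 K → 2100 K to the nearest 100 K.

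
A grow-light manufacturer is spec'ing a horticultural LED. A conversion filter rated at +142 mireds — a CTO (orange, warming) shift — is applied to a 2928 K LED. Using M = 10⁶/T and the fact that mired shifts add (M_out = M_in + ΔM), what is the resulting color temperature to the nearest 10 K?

2070 K

M_in = 10⁶/2928 = 341.53 mireds.
M_out = 341.53 + (+142) = 483.53 mireds.
T_out = 10⁶/483.53 = 2068.1 K → 2070 K.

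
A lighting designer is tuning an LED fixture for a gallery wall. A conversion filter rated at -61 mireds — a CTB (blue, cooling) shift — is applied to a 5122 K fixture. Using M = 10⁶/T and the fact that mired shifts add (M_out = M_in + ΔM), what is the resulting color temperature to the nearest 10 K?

7450 K

M_in = 10⁶/5122 = 195.24 mireds.
M_out = 195.24 + (-61) = 134.24 mireds.
T_out = 10⁶/134.24 = 7449.6 K → 7450 K.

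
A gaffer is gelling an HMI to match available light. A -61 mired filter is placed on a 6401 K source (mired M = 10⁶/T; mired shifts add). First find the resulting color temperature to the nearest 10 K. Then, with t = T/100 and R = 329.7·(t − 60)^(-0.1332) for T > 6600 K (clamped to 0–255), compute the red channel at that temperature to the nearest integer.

199

M_in = 10⁶/6401 = 156.23; M_out = 156.23 + (-61) = 95.23.
T_out = 10⁶/95.23 = 10501.4 K → 10500 K; t = 105.
R = 329.7·(105 − 60)^(-0.1332) = 329.7·45^(-0.1332) = 329.7·0.60227 = 198.569.
Rounded: 199.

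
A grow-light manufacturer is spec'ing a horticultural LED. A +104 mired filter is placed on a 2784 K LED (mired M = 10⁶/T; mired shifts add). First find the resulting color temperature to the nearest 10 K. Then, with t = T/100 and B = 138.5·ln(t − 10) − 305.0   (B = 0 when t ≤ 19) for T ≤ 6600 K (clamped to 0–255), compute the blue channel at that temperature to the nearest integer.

M_in = 10⁶/2784 = 359.20; M_out = 359.20 + (+104) = 463.20.
T_out = 10⁶/463.20 = 2158.9 K → 2160 K; t = 21.6.
B = 138.5·ln(21.6 − 10) − 305.0 = 138.5·ln 11.6 − 305.0 = 138.5·2.4510 − 305.0 = 34.464.
Rounded: 34.

34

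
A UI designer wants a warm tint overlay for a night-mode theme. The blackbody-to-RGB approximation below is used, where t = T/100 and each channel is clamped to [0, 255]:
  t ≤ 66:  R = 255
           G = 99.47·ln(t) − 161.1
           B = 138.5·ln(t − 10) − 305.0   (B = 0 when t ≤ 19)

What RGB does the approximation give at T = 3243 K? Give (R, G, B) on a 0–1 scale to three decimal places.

(1.000, 0.725, 0.493)

t = 3243/100 = 32.43; the t ≤ 66 branch applies.
R = 255 by definition for t ≤ 66.
G = 99.47·ln 32.43 − 161.1 = 99.47·3.4791 − 161.1 = 184.964.
B = 138.5·ln(32.43 − 10) − 305.0 = 138.5·ln 22.43 − 305.0 = 138.5·3.1104 − 305.0 = 125.790.
Dividing each by 255: (1.0000, 0.7254, 0.4933) → (1.000, 0.725, 0.493).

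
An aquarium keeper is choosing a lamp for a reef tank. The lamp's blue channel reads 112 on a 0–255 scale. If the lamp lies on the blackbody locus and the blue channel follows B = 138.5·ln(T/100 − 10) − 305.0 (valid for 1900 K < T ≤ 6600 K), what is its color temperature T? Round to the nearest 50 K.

3050 K

ln(t − 10) = (112 + 305.0) / 138.5 = 3.0108.
t − 10 = e^3.0108 = 20.304, so t = 30.304.
T = 100·t = 3030 K → 3050 K to the nearest 50 K.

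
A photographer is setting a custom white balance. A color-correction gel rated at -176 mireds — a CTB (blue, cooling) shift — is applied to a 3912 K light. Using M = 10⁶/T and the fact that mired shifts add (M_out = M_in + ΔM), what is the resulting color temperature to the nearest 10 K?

M_in = 10⁶/3912 = 255.62 mireds.
M_out = 255.62 + (-176) = 79.62 mireds.
T_out = 10⁶/79.62 = 12559.1 K → 12560 K.

12560 K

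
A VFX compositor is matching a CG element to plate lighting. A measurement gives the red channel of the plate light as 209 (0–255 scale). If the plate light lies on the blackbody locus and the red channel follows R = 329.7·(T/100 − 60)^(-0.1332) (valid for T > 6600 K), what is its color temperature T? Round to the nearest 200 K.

(t − 60)^(-0.1332) = 209/329.7 = 0.63391.
t − 60 = 0.63391^(1/-0.1332) = 0.63391^(-7.508) = 30.639, so t = 90.639.
T = 100·t = 9064 K → 9000 K to the nearest 200 K.

9000 K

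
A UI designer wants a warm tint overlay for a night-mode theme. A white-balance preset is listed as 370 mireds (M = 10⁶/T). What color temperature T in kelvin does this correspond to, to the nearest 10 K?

T = 10⁶ / 370 = 2702.70 K → 2700 K.

2700 K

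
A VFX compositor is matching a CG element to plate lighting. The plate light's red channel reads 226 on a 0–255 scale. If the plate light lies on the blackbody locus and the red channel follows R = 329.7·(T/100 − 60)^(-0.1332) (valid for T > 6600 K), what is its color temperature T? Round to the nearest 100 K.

7700 K

(t − 60)^(-0.1332) = 226/329.7 = 0.68547.
t − 60 = 0.68547^(1/-0.1332) = 0.68547^(-7.508) = 17.034, so t = 77.034.
T = 100·t = 7703 K → 7700 K to the nearest 100 K.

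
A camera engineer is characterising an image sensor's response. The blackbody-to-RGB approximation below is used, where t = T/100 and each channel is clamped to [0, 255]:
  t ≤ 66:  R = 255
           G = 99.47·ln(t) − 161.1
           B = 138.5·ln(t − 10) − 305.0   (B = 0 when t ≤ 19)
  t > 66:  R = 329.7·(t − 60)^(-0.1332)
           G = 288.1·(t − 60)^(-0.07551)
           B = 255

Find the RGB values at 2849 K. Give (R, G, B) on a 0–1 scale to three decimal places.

(1.000, 0.675, 0.388)

t = 2849/100 = 28.49; the t ≤ 66 branch applies.
R = 255 by definition for t ≤ 66.
G = 99.47·ln 28.49 − 161.1 = 99.47·3.3496 − 161.1 = 172.080.
B = 138.5·ln(28.49 − 10) − 305.0 = 138.5·ln 18.49 − 305.0 = 138.5·2.9172 − 305.0 = 99.036.
Dividing each by 255: (1.0000, 0.6748, 0.3884) → (1.000, 0.675, 0.388).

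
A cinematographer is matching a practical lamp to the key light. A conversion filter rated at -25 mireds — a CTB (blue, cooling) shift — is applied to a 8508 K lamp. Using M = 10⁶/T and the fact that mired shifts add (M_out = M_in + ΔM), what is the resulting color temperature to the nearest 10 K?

M_in = 10⁶/8508 = 117.54 mireds.
M_out = 117.54 + (-25) = 92.54 mireds.
T_out = 10⁶/92.54 = 10806.6 K → 10810 K.

10810 K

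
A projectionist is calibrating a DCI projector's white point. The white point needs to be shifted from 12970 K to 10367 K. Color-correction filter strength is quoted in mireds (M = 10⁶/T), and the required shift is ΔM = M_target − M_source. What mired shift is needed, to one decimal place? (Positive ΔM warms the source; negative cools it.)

+19.4 mireds

M_source = 10⁶/12970 = 77.101; M_target = 10⁶/10367 = 96.460.
ΔM = 96.460 − 77.101 = 19.359 → +19.4 mireds, a warming shift.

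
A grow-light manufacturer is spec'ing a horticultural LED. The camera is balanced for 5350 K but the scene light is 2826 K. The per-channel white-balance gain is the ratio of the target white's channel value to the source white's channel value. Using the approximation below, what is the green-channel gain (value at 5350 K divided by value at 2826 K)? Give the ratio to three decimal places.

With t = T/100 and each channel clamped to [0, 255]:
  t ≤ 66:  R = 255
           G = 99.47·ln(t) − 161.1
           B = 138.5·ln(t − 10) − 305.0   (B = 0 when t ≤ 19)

1.371

At 2826 K (t = 28.26):
  G = 99.47·ln 28.26 − 161.1 = 99.47·3.3414 − 161.1 = 171.274.
At 5350 K (t = 53.5):
  G = 99.47·ln 53.5 − 161.1 = 99.47·3.9797 − 161.1 = 234.759.
Gain = 234.759 / 171.274 = 1.3707 → 1.371.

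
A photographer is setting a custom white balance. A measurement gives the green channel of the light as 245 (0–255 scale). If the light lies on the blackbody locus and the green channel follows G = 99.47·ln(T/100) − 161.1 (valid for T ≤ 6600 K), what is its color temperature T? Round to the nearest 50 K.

ln t = (245 + 161.1) / 99.47 = 4.0826.
t = e^4.0826 = 59.302.
T = 100·t = 5930 K → 5950 K to the nearest 50 K.

5950 K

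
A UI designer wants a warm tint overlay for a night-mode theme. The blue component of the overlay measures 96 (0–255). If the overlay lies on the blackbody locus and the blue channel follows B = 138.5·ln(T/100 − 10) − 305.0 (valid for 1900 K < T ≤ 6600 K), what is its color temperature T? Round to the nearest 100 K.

ln(t − 10) = (96 + 305.0) / 138.5 = 2.8953.
t − 10 = e^2.8953 = 18.089, so t = 28.089.
T = 100·t = 2809 K → 2800 K to the nearest 100 K.

2800 K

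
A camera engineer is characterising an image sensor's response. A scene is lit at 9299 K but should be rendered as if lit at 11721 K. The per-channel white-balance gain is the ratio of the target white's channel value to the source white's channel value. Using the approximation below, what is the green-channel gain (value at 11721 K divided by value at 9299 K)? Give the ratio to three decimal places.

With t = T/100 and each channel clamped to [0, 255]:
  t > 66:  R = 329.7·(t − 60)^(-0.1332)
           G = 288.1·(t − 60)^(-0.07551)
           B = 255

At 9299 K (t = 92.99):
  G = 288.1·(92.99 − 60)^(-0.07551) = 288.1·32.99^(-0.07551) = 288.1·0.76797 = 221.254.
At 11721 K (t = 117.21):
  G = 288.1·(117.21 − 60)^(-0.07551) = 288.1·57.21^(-0.07551) = 288.1·0.73670 = 212.245.
Gain = 212.245 / 221.254 = 0.9593 → 0.959.

0.959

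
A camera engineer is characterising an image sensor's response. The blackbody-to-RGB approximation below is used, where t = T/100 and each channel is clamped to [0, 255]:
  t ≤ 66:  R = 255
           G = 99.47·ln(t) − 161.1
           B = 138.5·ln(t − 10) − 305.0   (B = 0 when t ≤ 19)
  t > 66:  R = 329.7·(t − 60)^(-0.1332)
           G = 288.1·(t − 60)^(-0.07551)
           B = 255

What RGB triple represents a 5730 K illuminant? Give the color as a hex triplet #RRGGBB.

t = 5730/100 = 57.3; the t ≤ 66 branch applies.
R = 255 by definition for t ≤ 66.
G = 99.47·ln 57.3 − 161.1 = 99.47·4.0483 − 161.1 = 241.584.
B = 138.5·ln(57.3 − 10) − 305.0 = 138.5·ln 47.3 − 305.0 = 138.5·3.8565 − 305.0 = 229.127.
Rounded: (255, 242, 229).
In hex: #FFF2E5.

#FFF2E5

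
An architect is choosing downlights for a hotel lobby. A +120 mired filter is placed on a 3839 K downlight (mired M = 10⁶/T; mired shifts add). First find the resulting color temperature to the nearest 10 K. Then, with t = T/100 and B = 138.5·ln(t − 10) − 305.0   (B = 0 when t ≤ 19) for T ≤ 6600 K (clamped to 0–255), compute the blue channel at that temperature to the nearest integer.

M_in = 10⁶/3839 = 260.48; M_out = 260.48 + (+120) = 380.48.
T_out = 10⁶/380.48 = 2628.2 K → 2630 K; t = 26.3.
B = 138.5·ln(26.3 − 10) − 305.0 = 138.5·ln 16.3 − 305.0 = 138.5·2.7912 − 305.0 = 81.576.
Rounded: 82.

82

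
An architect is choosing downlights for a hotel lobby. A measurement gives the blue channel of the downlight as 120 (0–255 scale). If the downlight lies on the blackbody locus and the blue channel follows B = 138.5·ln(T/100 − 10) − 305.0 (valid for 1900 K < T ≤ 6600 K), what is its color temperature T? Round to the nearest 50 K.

ln(t − 10) = (120 + 305.0) / 138.5 = 3.0686.
t − 10 = e^3.0686 = 21.512, so t = 31.512.
T = 100·t = 3151 K → 3150 K to the nearest 50 K.

3150 K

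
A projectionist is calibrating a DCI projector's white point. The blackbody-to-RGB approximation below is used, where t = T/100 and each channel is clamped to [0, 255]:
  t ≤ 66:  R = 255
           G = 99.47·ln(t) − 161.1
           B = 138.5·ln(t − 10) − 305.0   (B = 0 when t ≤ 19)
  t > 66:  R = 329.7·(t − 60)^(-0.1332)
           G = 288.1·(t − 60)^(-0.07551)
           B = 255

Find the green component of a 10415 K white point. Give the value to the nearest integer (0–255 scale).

216

t = 10415/100 = 104.15; the t > 66 branch applies.
G = 288.1·(104.15 − 60)^(-0.07551) = 288.1·44.15^(-0.07551) = 288.1·0.75126 = 216.439.
Rounded: 216.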